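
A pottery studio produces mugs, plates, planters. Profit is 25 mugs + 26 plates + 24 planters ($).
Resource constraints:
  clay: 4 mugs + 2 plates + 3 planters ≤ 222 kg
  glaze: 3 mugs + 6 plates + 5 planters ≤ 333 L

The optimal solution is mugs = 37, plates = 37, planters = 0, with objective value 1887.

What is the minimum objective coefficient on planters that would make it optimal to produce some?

27

Check each constraint at x*: clay 222/222 (tight); glaze 333/333 (tight).
Dual feasibility on the basic columns requires 4·y_clay + 3·y_glaze = 25, 2·y_clay + 6·y_glaze = 26.
Solving: y_clay = 4, y_glaze = 3.
planters enters the basis when its profit ≥ yᵀa₃ = 4·3 + 3·5 = 27.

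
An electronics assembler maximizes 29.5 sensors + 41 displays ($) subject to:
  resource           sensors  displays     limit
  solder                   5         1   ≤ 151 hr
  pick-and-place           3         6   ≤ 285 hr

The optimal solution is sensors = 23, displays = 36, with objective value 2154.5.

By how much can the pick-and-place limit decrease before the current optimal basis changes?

Binding constraints: solder, pick-and-place. The basis is B = [[5,1],[3,6]] with det 27.
Per unit decrease in pick-and-place, x* moves by d = (0.037, -0.1852).
The basis stays optimal until displays reaches 0; allowable decrease = 194.4 hr.

194.4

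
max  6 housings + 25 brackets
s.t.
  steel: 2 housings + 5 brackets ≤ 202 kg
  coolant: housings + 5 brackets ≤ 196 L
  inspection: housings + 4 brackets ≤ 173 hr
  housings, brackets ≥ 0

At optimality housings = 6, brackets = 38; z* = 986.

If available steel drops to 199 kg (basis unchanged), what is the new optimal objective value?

Check each constraint at x*: steel 202/202 (tight); coolant 196/196 (tight); inspection 158/173 (slack 15).
By complementary slackness, y = 0 for the non-binding constraint.
From A_Bᵀ y = c: 2·y_steel + 1·y_coolant = 6; 5·y_steel + 5·y_coolant = 25.
This yields shadow prices y_steel = 1, y_coolant = 4.
Δz = y_steel·Δb = 1 × (-3) = -3, so new z* = 986 − 3 = 983.

983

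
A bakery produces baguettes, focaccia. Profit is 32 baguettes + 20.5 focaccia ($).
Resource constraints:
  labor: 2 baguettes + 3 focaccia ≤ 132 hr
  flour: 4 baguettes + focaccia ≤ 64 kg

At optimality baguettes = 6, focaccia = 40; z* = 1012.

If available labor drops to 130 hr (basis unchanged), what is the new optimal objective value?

1002

At the optimum: labor uses 132 of 132 (binding); flour uses 64 of 64 (binding).
Dual feasibility on the basic columns requires 2·y_labor + 4·y_flour = 32, 3·y_labor + 1·y_flour = 20.5.
This yields shadow prices y_labor = 5, y_flour = 5.5.
Δz = y_labor·Δb = 5 × (-2) = -10, so new z* = 1012 − 10 = 1002.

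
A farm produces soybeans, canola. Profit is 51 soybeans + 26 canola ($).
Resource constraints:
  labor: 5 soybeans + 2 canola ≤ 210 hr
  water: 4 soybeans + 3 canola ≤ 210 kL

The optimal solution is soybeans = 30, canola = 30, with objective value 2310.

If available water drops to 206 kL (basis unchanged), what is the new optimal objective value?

2294

Check each constraint at x*: labor 210/210 (tight); water 210/210 (tight).
From A_Bᵀ y = c: 5·y_labor + 4·y_water = 51; 2·y_labor + 3·y_water = 26.
→ y_labor = 7 and y_water = 4.
Δz = y_water·Δb = 4 × (-4) = -16, so new z* = 2310 − 16 = 2294.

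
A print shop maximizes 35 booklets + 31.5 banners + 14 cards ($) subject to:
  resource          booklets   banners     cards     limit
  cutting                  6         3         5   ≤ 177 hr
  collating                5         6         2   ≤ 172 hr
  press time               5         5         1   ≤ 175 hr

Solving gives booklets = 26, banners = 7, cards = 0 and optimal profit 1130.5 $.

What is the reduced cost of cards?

-6.5

Binding: cutting and collating. Non-binding: press time (10 unused).
Since press time is not tight, its dual is 0.
From A_Bᵀ y = c: 6·y_cutting + 5·y_collating = 35; 3·y_cutting + 6·y_collating = 31.5.
Solving: y_cutting = 2.5, y_collating = 4.
Reduced cost of cards: c₃ − yᵀa₃ = 14 − (2.5·5 + 4·2) = 14 − 20.5 = -6.5.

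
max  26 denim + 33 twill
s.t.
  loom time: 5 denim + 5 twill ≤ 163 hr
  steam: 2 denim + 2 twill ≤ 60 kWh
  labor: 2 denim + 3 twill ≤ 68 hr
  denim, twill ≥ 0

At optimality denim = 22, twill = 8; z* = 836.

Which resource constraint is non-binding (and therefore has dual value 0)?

loom time

loom time: 150/163 (slack 13)
steam: 60/60 (binding)
labor: 68/68 (binding)
By complementary slackness, a constraint with positive slack has shadow price 0 → loom time.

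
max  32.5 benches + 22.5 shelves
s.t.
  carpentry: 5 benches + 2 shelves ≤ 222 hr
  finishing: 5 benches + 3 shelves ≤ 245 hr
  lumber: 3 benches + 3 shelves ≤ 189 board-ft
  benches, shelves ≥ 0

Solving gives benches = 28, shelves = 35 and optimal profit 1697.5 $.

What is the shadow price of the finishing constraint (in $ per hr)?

At the optimum: carpentry uses 210 of 222 (slack = 12); finishing uses 245 of 245 (binding); lumber uses 189 of 189 (binding).
Since carpentry is not tight, its dual is 0.
Dual feasibility on the basic columns requires 5·y_finishing + 3·y_lumber = 32.5, 3·y_finishing + 3·y_lumber = 22.5.
This yields shadow prices y_finishing = 5, y_lumber = 2.5.
Shadow price of finishing = 5.

5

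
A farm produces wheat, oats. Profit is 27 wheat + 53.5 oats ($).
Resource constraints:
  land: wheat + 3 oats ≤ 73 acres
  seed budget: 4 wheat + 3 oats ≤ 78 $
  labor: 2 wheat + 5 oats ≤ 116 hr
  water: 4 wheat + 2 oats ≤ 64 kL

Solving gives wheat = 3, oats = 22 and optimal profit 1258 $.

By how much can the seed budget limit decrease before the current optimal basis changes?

Binding constraints: seed budget, labor. The basis is B = [[4,3],[2,5]] with det 14.
Per unit decrease in seed budget, x* moves by d = (-0.3571, 0.1429).
The basis stays optimal until wheat reaches 0; allowable decrease = 8.4 $.

8.4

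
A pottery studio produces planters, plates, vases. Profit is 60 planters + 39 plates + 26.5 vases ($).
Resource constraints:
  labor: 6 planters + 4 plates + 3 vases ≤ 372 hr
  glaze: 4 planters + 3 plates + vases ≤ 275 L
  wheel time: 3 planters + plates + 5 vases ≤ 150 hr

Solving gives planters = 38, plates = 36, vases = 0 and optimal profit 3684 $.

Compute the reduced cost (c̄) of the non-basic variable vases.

-7

Binding: labor and wheel time. Non-binding: glaze (15 unused).
Slack constraints have shadow price 0 (complementary slackness).
From A_Bᵀ y = c: 6·y_labor + 3·y_wheel time = 60; 4·y_labor + 1·y_wheel time = 39.
Solving: y_labor = 9.5, y_wheel time = 1.
Reduced cost of vases: c₃ − yᵀa₃ = 26.5 − (9.5·3 + 1·5) = 26.5 − 33.5 = -7.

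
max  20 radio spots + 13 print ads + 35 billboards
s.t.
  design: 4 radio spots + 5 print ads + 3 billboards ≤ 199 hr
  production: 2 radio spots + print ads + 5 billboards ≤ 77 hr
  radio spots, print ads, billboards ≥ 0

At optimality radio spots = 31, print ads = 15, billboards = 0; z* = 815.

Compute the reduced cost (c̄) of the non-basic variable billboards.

-8

Check each constraint at x*: design 199/199 (tight); production 77/77 (tight).
The binding rows give the dual system: 4·y_design + 2·y_production = 20 and 5·y_design + 1·y_production = 13.
This yields shadow prices y_design = 1, y_production = 8.
Reduced cost of billboards: c₃ − yᵀa₃ = 35 − (1·3 + 8·5) = 35 − 43 = -8.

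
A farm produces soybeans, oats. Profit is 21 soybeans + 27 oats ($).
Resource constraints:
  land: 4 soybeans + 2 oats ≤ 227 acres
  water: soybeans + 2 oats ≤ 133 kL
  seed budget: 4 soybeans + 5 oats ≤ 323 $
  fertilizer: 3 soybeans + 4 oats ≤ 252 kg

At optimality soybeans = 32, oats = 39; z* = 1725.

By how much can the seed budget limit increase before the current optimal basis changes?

Binding constraints: seed budget, fertilizer. The basis is B = [[4,5],[3,4]] with det 1.
Per unit increase in seed budget, x* moves by d = (4, -3).
The basis stays optimal until land becomes binding; allowable increase = 2.1 $.

2.1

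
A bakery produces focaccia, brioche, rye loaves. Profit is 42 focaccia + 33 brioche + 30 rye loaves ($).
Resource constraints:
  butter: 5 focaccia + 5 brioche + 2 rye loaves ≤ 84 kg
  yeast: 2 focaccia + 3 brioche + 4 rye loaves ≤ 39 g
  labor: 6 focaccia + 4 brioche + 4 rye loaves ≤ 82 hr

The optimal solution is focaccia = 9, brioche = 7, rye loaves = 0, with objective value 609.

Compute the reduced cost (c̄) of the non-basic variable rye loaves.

-6

Check each constraint at x*: butter 80/84 (slack 4); yeast 39/39 (tight); labor 82/82 (tight).
Slack constraints have shadow price 0 (complementary slackness).
From A_Bᵀ y = c: 2·y_yeast + 6·y_labor = 42; 3·y_yeast + 4·y_labor = 33.
This yields shadow prices y_yeast = 3, y_labor = 6.
Reduced cost of rye loaves: c₃ − yᵀa₃ = 30 − (3·4 + 6·4) = 30 − 36 = -6.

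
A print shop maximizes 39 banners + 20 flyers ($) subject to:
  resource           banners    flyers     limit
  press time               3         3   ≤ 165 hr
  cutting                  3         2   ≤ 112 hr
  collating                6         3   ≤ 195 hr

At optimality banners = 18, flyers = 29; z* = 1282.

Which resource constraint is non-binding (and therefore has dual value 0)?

press time: 141/165 (slack 24)
cutting: 112/112 (binding)
collating: 195/195 (binding)
By complementary slackness, a constraint with positive slack has shadow price 0 → press time.

press time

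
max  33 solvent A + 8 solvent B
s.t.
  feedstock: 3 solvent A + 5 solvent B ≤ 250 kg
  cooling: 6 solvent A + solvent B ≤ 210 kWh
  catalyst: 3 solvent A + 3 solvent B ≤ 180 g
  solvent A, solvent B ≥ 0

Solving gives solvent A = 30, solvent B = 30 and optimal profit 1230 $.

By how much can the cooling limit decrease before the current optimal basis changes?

Binding constraints: cooling, catalyst. The basis is B = [[6,1],[3,3]] with det 15.
Per unit decrease in cooling, x* moves by d = (-0.2, 0.2).
The basis stays optimal until feedstock becomes binding; allowable decrease = 25 kWh.

25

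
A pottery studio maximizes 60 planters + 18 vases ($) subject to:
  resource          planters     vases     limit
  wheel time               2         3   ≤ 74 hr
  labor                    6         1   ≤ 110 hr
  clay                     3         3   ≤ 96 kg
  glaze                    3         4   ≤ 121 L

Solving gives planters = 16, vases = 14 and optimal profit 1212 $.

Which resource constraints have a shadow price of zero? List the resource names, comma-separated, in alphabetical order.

wheel time: 74/74 (binding)
labor: 110/110 (binding)
clay: 90/96 (slack 6)
glaze: 104/121 (slack 17)
By complementary slackness, a constraint with positive slack has shadow price 0 → clay, glaze.

clay, glaze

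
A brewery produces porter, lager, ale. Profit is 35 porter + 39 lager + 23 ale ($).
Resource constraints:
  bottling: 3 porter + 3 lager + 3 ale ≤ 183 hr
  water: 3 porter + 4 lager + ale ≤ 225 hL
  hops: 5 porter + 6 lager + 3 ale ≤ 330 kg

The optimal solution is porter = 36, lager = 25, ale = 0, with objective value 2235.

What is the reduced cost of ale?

Check each constraint at x*: bottling 183/183 (tight); water 208/225 (slack 17); hops 330/330 (tight).
Since water is not tight, its dual is 0.
The binding rows give the dual system: 3·y_bottling + 5·y_hops = 35 and 3·y_bottling + 6·y_hops = 39.
→ y_bottling = 5 and y_hops = 4.
Reduced cost of ale: c₃ − yᵀa₃ = 23 − (5·3 + 4·3) = 23 − 27 = -4.

-4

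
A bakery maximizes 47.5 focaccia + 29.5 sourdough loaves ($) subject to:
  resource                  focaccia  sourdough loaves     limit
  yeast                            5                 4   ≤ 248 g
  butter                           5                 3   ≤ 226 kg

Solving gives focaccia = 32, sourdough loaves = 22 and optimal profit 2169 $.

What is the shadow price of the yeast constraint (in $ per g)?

At the optimum: yeast uses 248 of 248 (binding); butter uses 226 of 226 (binding).
From A_Bᵀ y = c: 5·y_yeast + 5·y_butter = 47.5; 4·y_yeast + 3·y_butter = 29.5.
This yields shadow prices y_yeast = 1, y_butter = 8.5.
Shadow price of yeast = 1.

1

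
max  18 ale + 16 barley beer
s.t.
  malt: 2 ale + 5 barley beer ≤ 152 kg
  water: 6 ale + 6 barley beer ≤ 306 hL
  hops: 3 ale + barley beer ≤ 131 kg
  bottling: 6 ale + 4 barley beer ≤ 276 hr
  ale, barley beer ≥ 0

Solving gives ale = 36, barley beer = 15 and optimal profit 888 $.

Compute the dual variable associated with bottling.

At the optimum: malt uses 147 of 152 (slack = 5); water uses 306 of 306 (binding); hops uses 123 of 131 (slack = 8); bottling uses 276 of 276 (binding).
Since malt, hops are not tight, their duals are 0.
From A_Bᵀ y = c: 6·y_water + 6·y_bottling = 18; 6·y_water + 4·y_bottling = 16.
→ y_water = 2 and y_bottling = 1.
Shadow price of bottling = 1.

1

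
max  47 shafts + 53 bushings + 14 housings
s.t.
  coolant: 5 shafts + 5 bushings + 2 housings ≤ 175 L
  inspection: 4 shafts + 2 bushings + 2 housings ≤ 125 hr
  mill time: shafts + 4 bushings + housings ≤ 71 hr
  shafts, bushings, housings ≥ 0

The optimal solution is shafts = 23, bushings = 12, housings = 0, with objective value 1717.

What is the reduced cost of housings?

-6

Binding: coolant and mill time. Non-binding: inspection (9 unused).
Slack constraints have shadow price 0 (complementary slackness).
Dual feasibility on the basic columns requires 5·y_coolant + 1·y_mill time = 47, 5·y_coolant + 4·y_mill time = 53.
This yields shadow prices y_coolant = 9, y_mill time = 2.
Reduced cost of housings: c₃ − yᵀa₃ = 14 − (9·2 + 2·1) = 14 − 20 = -6.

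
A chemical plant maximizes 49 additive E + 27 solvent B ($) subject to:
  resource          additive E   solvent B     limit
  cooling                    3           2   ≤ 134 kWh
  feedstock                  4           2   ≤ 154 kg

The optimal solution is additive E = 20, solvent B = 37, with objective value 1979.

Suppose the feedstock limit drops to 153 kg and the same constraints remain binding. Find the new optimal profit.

1970.5

At the optimum: cooling uses 134 of 134 (binding); feedstock uses 154 of 154 (binding).
The binding rows give the dual system: 3·y_cooling + 4·y_feedstock = 49 and 2·y_cooling + 2·y_feedstock = 27.
→ y_cooling = 5 and y_feedstock = 8.5.
Δz = y_feedstock·Δb = 8.5 × (-1) = -8.5, so new z* = 1979 − 8.5 = 1970.5.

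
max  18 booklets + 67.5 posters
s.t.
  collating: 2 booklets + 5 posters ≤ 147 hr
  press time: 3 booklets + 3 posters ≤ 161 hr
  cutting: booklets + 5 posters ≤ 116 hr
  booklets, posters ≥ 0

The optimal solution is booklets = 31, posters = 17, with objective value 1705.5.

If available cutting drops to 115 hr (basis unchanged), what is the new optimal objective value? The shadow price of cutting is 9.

Δb = -1, so new z* = 1705.5 + (9)·(-1) = 1705.5 − 9 = 1696.5.

1696.5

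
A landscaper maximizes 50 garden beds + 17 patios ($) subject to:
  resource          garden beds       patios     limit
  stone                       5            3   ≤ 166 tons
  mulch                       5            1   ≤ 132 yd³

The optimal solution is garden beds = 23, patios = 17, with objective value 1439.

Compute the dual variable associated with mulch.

Both stone and mulch are binding at x*.
Dual feasibility on the basic columns requires 5·y_stone + 5·y_mulch = 50, 3·y_stone + 1·y_mulch = 17.
Solving: y_stone = 3.5, y_mulch = 6.5.
Shadow price of mulch = 6.5.

6.5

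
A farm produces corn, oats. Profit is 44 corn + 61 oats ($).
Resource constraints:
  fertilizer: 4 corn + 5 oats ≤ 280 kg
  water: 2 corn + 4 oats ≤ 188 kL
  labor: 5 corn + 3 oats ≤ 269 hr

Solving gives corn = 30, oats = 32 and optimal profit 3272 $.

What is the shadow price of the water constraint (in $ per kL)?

At the optimum: fertilizer uses 280 of 280 (binding); water uses 188 of 188 (binding); labor uses 246 of 269 (slack = 23).
By complementary slackness, y = 0 for the non-binding constraint.
From A_Bᵀ y = c: 4·y_fertilizer + 2·y_water = 44; 5·y_fertilizer + 4·y_water = 61.
Solving: y_fertilizer = 9, y_water = 4.
Shadow price of water = 4.

4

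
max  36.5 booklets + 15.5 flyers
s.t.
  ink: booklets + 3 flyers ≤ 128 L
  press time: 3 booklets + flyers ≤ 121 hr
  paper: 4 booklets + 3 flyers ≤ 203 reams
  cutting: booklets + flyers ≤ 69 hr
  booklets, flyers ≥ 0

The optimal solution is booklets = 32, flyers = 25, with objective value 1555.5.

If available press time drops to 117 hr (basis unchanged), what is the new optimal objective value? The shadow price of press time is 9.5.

1517.5

Δb = -4, so new z* = 1555.5 + (9.5)·(-4) = 1555.5 − 38 = 1517.5.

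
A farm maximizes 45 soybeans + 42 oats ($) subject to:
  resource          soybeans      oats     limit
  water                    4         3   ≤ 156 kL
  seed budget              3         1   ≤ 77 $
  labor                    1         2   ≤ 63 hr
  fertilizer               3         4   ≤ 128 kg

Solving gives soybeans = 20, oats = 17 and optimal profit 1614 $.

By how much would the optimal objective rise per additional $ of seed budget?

At the optimum: water uses 131 of 156 (slack = 25); seed budget uses 77 of 77 (binding); labor uses 54 of 63 (slack = 9); fertilizer uses 128 of 128 (binding).
Since water, labor are not tight, their duals are 0.
The binding rows give the dual system: 3·y_seed budget + 3·y_fertilizer = 45 and 1·y_seed budget + 4·y_fertilizer = 42.
Solving: y_seed budget = 6, y_fertilizer = 9.
Shadow price of seed budget = 6.

6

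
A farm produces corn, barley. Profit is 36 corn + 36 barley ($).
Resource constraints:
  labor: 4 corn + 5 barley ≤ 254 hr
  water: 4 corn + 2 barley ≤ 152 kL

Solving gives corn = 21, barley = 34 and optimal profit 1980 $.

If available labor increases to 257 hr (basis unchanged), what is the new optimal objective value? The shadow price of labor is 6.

Δb = 3, so new z* = 1980 + (6)·(3) = 1980 + 18 = 1998.

1998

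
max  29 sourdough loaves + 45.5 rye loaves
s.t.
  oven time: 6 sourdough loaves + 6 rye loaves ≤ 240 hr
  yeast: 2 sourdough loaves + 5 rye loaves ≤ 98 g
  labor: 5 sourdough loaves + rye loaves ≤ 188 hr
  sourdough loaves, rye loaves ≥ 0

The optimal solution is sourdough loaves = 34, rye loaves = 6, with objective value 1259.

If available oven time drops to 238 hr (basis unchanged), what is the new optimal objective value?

Check each constraint at x*: oven time 240/240 (tight); yeast 98/98 (tight); labor 176/188 (slack 12).
Since labor is not tight, its dual is 0.
From A_Bᵀ y = c: 6·y_oven time + 2·y_yeast = 29; 6·y_oven time + 5·y_yeast = 45.5.
Solving: y_oven time = 3, y_yeast = 5.5.
Δz = y_oven time·Δb = 3 × (-2) = -6, so new z* = 1259 − 6 = 1253.

1253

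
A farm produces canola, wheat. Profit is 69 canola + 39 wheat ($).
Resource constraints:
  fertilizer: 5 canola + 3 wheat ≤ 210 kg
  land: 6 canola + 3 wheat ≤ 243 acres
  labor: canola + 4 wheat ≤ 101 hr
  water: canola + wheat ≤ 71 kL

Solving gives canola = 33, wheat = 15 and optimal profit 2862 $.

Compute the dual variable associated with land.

4

Check each constraint at x*: fertilizer 210/210 (tight); land 243/243 (tight); labor 93/101 (slack 8); water 48/71 (slack 23).
Since labor, water are not tight, their duals are 0.
From A_Bᵀ y = c: 5·y_fertilizer + 6·y_land = 69; 3·y_fertilizer + 3·y_land = 39.
Solving: y_fertilizer = 9, y_land = 4.
Shadow price of land = 4.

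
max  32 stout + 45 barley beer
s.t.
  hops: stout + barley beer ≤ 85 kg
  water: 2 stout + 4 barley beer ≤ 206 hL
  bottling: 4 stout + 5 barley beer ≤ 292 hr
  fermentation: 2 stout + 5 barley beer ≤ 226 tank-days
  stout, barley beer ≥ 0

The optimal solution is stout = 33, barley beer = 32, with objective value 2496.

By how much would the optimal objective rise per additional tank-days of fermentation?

2

Check each constraint at x*: hops 65/85 (slack 20); water 194/206 (slack 12); bottling 292/292 (tight); fermentation 226/226 (tight).
Since hops, water are not tight, their duals are 0.
Dual feasibility on the basic columns requires 4·y_bottling + 2·y_fermentation = 32, 5·y_bottling + 5·y_fermentation = 45.
This yields shadow prices y_bottling = 7, y_fermentation = 2.
Shadow price of fermentation = 2.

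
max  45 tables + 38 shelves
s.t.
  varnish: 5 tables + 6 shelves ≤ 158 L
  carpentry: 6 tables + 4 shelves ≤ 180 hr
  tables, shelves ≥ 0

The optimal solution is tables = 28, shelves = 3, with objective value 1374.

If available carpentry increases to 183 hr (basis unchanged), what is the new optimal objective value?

Both varnish and carpentry are binding at x*.
Dual feasibility on the basic columns requires 5·y_varnish + 6·y_carpentry = 45, 6·y_varnish + 4·y_carpentry = 38.
Solving: y_varnish = 3, y_carpentry = 5.
Δz = y_carpentry·Δb = 5 × (3) = 15, so new z* = 1374 + 15 = 1389.

1389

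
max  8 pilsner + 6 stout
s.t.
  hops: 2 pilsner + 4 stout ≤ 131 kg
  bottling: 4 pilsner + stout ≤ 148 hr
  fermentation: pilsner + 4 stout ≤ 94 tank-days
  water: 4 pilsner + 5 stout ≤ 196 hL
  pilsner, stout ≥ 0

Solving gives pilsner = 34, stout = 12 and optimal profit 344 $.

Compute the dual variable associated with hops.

0

Check each constraint at x*: hops 116/131 (slack 15); bottling 148/148 (tight); fermentation 82/94 (slack 12); water 196/196 (tight).
Since hops, fermentation are not tight, their duals are 0.
Dual feasibility on the basic columns requires 4·y_bottling + 4·y_water = 8, 1·y_bottling + 5·y_water = 6.
Solving: y_bottling = 1, y_water = 1.
Shadow price of hops = 0.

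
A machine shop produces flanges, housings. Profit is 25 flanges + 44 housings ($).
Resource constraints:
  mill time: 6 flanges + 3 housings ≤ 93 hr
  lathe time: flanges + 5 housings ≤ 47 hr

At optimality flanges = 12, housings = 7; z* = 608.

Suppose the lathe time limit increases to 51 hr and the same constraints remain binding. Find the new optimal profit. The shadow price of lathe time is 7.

Δb = 4, so new z* = 608 + (7)·(4) = 608 + 28 = 636.

636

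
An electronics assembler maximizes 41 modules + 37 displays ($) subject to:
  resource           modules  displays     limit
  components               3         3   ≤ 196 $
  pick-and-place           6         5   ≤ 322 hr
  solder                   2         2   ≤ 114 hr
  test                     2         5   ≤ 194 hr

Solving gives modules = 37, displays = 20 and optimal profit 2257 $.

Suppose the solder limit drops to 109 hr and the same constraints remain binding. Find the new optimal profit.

Binding: pick-and-place and solder. Non-binding: components (25 unused), test (20 unused).
By complementary slackness, y = 0 for the non-binding constraints.
The binding rows give the dual system: 6·y_pick-and-place + 2·y_solder = 41 and 5·y_pick-and-place + 2·y_solder = 37.
Solving: y_pick-and-place = 4, y_solder = 8.5.
Δz = y_solder·Δb = 8.5 × (-5) = -42.5, so new z* = 2257 − 42.5 = 2214.5.

2214.5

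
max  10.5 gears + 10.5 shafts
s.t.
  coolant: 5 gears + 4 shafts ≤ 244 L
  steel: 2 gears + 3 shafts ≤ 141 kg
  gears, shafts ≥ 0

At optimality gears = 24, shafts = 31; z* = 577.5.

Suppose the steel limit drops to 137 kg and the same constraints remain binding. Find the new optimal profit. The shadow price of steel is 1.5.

571.5

Δb = -4, so new z* = 577.5 + (1.5)·(-4) = 577.5 − 6 = 571.5.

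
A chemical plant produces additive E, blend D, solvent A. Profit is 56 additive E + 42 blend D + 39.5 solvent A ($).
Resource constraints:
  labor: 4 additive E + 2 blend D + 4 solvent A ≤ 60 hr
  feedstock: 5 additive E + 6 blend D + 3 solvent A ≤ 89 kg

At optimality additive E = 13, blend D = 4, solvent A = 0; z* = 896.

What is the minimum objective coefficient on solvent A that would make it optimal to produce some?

48

Check each constraint at x*: labor 60/60 (tight); feedstock 89/89 (tight).
Dual feasibility on the basic columns requires 4·y_labor + 5·y_feedstock = 56, 2·y_labor + 6·y_feedstock = 42.
→ y_labor = 9 and y_feedstock = 4.
solvent A enters the basis when its profit ≥ yᵀa₃ = 9·4 + 4·3 = 48.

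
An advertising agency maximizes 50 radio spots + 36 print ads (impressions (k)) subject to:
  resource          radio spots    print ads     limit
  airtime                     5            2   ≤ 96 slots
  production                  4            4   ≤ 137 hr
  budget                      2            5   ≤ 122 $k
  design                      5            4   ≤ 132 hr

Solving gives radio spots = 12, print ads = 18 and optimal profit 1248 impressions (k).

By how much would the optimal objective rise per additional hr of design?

8

Check each constraint at x*: airtime 96/96 (tight); production 120/137 (slack 17); budget 114/122 (slack 8); design 132/132 (tight).
By complementary slackness, y = 0 for the non-binding constraints.
From A_Bᵀ y = c: 5·y_airtime + 5·y_design = 50; 2·y_airtime + 4·y_design = 36.
→ y_airtime = 2 and y_design = 8.
Shadow price of design = 8.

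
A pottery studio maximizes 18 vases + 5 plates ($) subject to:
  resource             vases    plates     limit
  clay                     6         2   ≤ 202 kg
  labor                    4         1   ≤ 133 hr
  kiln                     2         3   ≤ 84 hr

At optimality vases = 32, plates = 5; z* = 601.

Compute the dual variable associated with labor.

3

Binding: clay and labor. Non-binding: kiln (5 unused).
By complementary slackness, y = 0 for the non-binding constraint.
The binding rows give the dual system: 6·y_clay + 4·y_labor = 18 and 2·y_clay + 1·y_labor = 5.
Solving: y_clay = 1, y_labor = 3.
Shadow price of labor = 3.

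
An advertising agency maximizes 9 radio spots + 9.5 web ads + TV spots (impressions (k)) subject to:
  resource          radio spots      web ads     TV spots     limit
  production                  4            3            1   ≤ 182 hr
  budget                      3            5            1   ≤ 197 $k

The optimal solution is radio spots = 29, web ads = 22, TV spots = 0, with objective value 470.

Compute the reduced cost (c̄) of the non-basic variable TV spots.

Check each constraint at x*: production 182/182 (tight); budget 197/197 (tight).
Dual feasibility on the basic columns requires 4·y_production + 3·y_budget = 9, 3·y_production + 5·y_budget = 9.5.
Solving: y_production = 1.5, y_budget = 1.
Reduced cost of TV spots: c₃ − yᵀa₃ = 1 − (1.5·1 + 1·1) = 1 − 2.5 = -1.5.

-1.5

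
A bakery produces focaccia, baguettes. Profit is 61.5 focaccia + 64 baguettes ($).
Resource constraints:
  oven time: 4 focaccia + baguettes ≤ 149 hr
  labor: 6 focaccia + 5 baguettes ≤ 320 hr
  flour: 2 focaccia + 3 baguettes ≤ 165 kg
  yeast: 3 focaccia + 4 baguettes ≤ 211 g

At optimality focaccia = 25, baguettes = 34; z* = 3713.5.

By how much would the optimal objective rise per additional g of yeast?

Check each constraint at x*: oven time 134/149 (slack 15); labor 320/320 (tight); flour 152/165 (slack 13); yeast 211/211 (tight).
Slack constraints have shadow price 0 (complementary slackness).
From A_Bᵀ y = c: 6·y_labor + 3·y_yeast = 61.5; 5·y_labor + 4·y_yeast = 64.
→ y_labor = 6 and y_yeast = 8.5.
Shadow price of yeast = 8.5.

8.5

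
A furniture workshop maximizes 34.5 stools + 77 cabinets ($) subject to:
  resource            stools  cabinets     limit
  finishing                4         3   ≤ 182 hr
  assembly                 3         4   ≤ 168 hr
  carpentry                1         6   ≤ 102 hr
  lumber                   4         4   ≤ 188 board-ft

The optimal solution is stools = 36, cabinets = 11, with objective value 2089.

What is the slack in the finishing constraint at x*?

finishing used = 4·36 + 3·11 = 177; slack = 182 − 177 = 5.

5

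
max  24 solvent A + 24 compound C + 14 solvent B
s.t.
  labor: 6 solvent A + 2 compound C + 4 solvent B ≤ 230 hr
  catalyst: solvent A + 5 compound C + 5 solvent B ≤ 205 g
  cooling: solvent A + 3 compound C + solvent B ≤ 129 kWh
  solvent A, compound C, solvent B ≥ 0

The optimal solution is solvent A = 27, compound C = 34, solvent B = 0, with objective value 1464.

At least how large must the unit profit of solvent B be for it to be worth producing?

At the optimum: labor uses 230 of 230 (binding); catalyst uses 197 of 205 (slack = 8); cooling uses 129 of 129 (binding).
Since catalyst is not tight, its dual is 0.
The binding rows give the dual system: 6·y_labor + 1·y_cooling = 24 and 2·y_labor + 3·y_cooling = 24.
Solving: y_labor = 3, y_cooling = 6.
solvent B enters the basis when its profit ≥ yᵀa₃ = 3·4 + 6·1 = 18.

18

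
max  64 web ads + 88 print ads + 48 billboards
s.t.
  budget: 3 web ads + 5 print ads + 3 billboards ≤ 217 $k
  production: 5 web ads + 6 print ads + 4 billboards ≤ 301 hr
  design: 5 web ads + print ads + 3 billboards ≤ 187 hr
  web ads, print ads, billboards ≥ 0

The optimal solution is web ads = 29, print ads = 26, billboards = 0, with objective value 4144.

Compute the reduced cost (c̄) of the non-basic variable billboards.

-8

Check each constraint at x*: budget 217/217 (tight); production 301/301 (tight); design 171/187 (slack 16).
Slack constraints have shadow price 0 (complementary slackness).
The binding rows give the dual system: 3·y_budget + 5·y_production = 64 and 5·y_budget + 6·y_production = 88.
→ y_budget = 8 and y_production = 8.
Reduced cost of billboards: c₃ − yᵀa₃ = 48 − (8·3 + 8·4) = 48 − 56 = -8.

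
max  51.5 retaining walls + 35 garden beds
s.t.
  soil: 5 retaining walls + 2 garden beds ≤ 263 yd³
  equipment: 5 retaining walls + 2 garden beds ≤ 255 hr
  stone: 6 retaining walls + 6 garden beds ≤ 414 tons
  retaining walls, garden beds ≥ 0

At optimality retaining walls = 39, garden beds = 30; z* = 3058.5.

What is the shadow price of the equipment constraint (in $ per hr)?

Binding: equipment and stone. Non-binding: soil (8 unused).
Slack constraints have shadow price 0 (complementary slackness).
Dual feasibility on the basic columns requires 5·y_equipment + 6·y_stone = 51.5, 2·y_equipment + 6·y_stone = 35.
→ y_equipment = 5.5 and y_stone = 4.
Shadow price of equipment = 5.5.

5.5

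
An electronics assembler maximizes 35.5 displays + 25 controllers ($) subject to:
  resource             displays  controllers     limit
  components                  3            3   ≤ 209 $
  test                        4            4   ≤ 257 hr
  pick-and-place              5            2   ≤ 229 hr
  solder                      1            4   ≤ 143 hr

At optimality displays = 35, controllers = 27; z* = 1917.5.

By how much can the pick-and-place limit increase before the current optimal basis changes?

13.5

Binding constraints: pick-and-place, solder. The basis is B = [[5,2],[1,4]] with det 18.
Per unit increase in pick-and-place, x* moves by d = (0.2222, -0.0556).
The basis stays optimal until test becomes binding; allowable increase = 13.5 hr.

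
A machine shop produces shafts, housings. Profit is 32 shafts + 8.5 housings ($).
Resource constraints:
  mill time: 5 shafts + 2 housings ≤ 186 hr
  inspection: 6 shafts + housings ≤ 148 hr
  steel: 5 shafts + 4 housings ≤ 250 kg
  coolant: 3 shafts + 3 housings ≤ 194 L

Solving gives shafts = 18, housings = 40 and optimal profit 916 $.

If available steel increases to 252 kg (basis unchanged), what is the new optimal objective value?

918

Binding: inspection and steel. Non-binding: mill time (16 unused), coolant (20 unused).
Since mill time, coolant are not tight, their duals are 0.
Dual feasibility on the basic columns requires 6·y_inspection + 5·y_steel = 32, 1·y_inspection + 4·y_steel = 8.5.
→ y_inspection = 4.5 and y_steel = 1.
Δz = y_steel·Δb = 1 × (2) = 2, so new z* = 916 + 2 = 918.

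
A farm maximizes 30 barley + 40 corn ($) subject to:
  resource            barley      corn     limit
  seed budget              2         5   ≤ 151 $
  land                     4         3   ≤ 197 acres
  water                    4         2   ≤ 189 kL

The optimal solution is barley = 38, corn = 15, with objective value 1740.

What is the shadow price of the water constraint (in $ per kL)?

At the optimum: seed budget uses 151 of 151 (binding); land uses 197 of 197 (binding); water uses 182 of 189 (slack = 7).
Since water is not tight, its dual is 0.
From A_Bᵀ y = c: 2·y_seed budget + 4·y_land = 30; 5·y_seed budget + 3·y_land = 40.
This yields shadow prices y_seed budget = 5, y_land = 5.
Shadow price of water = 0.

0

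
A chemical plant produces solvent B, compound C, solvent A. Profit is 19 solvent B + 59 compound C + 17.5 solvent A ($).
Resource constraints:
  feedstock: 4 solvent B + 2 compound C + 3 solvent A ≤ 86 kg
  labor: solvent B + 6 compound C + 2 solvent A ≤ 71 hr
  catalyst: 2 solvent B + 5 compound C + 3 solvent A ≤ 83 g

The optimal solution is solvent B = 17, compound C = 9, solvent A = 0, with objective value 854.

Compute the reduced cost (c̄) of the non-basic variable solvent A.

-8

At the optimum: feedstock uses 86 of 86 (binding); labor uses 71 of 71 (binding); catalyst uses 79 of 83 (slack = 4).
Since catalyst is not tight, its dual is 0.
The binding rows give the dual system: 4·y_feedstock + 1·y_labor = 19 and 2·y_feedstock + 6·y_labor = 59.
Solving: y_feedstock = 2.5, y_labor = 9.
Reduced cost of solvent A: c₃ − yᵀa₃ = 17.5 − (2.5·3 + 9·2) = 17.5 − 25.5 = -8.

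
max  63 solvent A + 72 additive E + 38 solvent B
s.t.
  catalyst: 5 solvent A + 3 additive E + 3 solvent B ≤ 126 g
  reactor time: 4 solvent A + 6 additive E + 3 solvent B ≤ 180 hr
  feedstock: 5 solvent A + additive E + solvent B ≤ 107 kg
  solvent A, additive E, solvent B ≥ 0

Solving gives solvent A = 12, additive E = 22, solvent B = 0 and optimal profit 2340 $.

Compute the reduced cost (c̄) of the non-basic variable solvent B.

-5.5

Binding: catalyst and reactor time. Non-binding: feedstock (25 unused).
Slack constraints have shadow price 0 (complementary slackness).
The binding rows give the dual system: 5·y_catalyst + 4·y_reactor time = 63 and 3·y_catalyst + 6·y_reactor time = 72.
Solving: y_catalyst = 5, y_reactor time = 9.5.
Reduced cost of solvent B: c₃ − yᵀa₃ = 38 − (5·3 + 9.5·3) = 38 − 43.5 = -5.5.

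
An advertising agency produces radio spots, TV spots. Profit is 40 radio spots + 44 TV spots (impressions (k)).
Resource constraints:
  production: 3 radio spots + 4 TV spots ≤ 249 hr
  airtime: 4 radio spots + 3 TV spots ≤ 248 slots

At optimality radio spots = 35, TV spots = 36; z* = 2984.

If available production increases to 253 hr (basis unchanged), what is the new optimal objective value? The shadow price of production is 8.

Δb = 4, so new z* = 2984 + (8)·(4) = 2984 + 32 = 3016.

3016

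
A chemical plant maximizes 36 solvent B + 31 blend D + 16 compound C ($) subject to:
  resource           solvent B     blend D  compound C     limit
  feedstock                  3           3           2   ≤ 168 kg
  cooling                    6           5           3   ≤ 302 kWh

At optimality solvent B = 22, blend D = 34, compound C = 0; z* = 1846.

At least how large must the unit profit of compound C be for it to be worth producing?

19

Check each constraint at x*: feedstock 168/168 (tight); cooling 302/302 (tight).
The binding rows give the dual system: 3·y_feedstock + 6·y_cooling = 36 and 3·y_feedstock + 5·y_cooling = 31.
→ y_feedstock = 2 and y_cooling = 5.
compound C enters the basis when its profit ≥ yᵀa₃ = 2·2 + 5·3 = 19.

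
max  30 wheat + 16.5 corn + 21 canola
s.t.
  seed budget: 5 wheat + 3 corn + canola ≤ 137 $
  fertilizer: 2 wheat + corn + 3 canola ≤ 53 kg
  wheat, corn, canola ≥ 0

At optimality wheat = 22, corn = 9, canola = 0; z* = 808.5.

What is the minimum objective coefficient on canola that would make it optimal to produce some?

At the optimum: seed budget uses 137 of 137 (binding); fertilizer uses 53 of 53 (binding).
The binding rows give the dual system: 5·y_seed budget + 2·y_fertilizer = 30 and 3·y_seed budget + 1·y_fertilizer = 16.5.
→ y_seed budget = 3 and y_fertilizer = 7.5.
canola enters the basis when its profit ≥ yᵀa₃ = 3·1 + 7.5·3 = 25.5.

25.5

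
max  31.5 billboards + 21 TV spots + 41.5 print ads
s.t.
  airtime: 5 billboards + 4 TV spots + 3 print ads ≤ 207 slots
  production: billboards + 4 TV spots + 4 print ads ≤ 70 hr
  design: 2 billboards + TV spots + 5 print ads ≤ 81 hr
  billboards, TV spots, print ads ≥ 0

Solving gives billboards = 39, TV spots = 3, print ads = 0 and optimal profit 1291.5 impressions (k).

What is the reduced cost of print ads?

At the optimum: airtime uses 207 of 207 (binding); production uses 51 of 70 (slack = 19); design uses 81 of 81 (binding).
By complementary slackness, y = 0 for the non-binding constraint.
From A_Bᵀ y = c: 5·y_airtime + 2·y_design = 31.5; 4·y_airtime + 1·y_design = 21.
This yields shadow prices y_airtime = 3.5, y_design = 7.
Reduced cost of print ads: c₃ − yᵀa₃ = 41.5 − (3.5·3 + 7·5) = 41.5 − 45.5 = -4.

-4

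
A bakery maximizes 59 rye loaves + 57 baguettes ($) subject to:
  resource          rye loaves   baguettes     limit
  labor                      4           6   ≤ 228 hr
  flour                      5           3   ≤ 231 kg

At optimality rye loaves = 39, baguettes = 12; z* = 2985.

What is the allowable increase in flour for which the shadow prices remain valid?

Binding constraints: labor, flour. The basis is B = [[4,6],[5,3]] with det -18.
Per unit increase in flour, x* moves by d = (0.3333, -0.2222).
The basis stays optimal until baguettes reaches 0; allowable increase = 54 kg.

54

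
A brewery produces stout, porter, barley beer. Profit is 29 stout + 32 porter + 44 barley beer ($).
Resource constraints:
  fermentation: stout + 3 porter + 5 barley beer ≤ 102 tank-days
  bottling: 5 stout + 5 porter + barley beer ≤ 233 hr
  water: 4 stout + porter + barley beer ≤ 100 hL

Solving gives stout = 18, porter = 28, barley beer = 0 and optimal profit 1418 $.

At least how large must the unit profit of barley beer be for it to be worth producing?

Binding: fermentation and water. Non-binding: bottling (3 unused).
By complementary slackness, y = 0 for the non-binding constraint.
The binding rows give the dual system: 1·y_fermentation + 4·y_water = 29 and 3·y_fermentation + 1·y_water = 32.
→ y_fermentation = 9 and y_water = 5.
barley beer enters the basis when its profit ≥ yᵀa₃ = 9·5 + 5·1 = 50.

50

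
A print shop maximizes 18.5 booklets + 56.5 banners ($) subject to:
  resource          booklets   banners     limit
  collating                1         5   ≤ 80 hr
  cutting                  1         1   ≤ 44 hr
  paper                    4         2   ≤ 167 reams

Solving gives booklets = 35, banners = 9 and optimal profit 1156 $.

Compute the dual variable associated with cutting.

9

Check each constraint at x*: collating 80/80 (tight); cutting 44/44 (tight); paper 158/167 (slack 9).
By complementary slackness, y = 0 for the non-binding constraint.
The binding rows give the dual system: 1·y_collating + 1·y_cutting = 18.5 and 5·y_collating + 1·y_cutting = 56.5.
Solving: y_collating = 9.5, y_cutting = 9.
Shadow price of cutting = 9.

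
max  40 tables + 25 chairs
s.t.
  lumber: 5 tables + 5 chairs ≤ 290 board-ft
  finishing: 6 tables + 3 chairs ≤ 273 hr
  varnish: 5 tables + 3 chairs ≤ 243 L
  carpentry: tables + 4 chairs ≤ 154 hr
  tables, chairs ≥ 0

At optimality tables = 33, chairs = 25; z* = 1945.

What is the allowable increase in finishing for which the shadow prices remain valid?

Binding constraints: lumber, finishing. The basis is B = [[5,5],[6,3]] with det -15.
Per unit increase in finishing, x* moves by d = (0.3333, -0.3333).
The basis stays optimal until varnish becomes binding; allowable increase = 4.5 hr.

4.5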